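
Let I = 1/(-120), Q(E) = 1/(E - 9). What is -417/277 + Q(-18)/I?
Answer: 7327/2493 ≈ 2.9390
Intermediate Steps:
Q(E) = 1/(-9 + E)
I = -1/120 ≈ -0.0083333
-417/277 + Q(-18)/I = -417/277 + 1/((-9 - 18)*(-1/120)) = -417*1/277 - 120/(-27) = -417/277 - 1/27*(-120) = -417/277 + 40/9 = 7327/2493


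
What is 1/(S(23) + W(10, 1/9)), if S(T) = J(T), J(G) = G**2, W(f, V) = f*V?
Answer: 9/4771 ≈ 0.0018864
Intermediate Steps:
W(f, V) = V*f
S(T) = T**2
1/(S(23) + W(10, 1/9)) = 1/(23**2 + 10/9) = 1/(529 + (1/9)*10) = 1/(529 + 10/9) = 1/(4771/9) = 9/4771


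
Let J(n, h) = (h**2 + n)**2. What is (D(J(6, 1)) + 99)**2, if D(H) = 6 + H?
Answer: 23716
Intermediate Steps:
J(n, h) = (n + h**2)**2
(D(J(6, 1)) + 99)**2 = ((6 + (6 + 1**2)**2) + 99)**2 = ((6 + (6 + 1)**2) + 99)**2 = ((6 + 7**2) + 99)**2 = ((6 + 49) + 99)**2 = (55 + 99)**2 = 154**2 = 23716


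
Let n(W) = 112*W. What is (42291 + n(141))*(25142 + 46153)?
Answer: 4141027485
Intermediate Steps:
(42291 + n(141))*(25142 + 46153) = (42291 + 112*141)*(25142 + 46153) = (42291 + 15792)*71295 = 58083*71295 = 4141027485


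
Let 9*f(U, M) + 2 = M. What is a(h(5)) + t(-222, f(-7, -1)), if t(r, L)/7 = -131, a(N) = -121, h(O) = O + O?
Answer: -1038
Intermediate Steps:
h(O) = 2*O
f(U, M) = -2/9 + M/9
t(r, L) = -917 (t(r, L) = 7*(-131) = -917)
a(h(5)) + t(-222, f(-7, -1)) = -121 - 917 = -1038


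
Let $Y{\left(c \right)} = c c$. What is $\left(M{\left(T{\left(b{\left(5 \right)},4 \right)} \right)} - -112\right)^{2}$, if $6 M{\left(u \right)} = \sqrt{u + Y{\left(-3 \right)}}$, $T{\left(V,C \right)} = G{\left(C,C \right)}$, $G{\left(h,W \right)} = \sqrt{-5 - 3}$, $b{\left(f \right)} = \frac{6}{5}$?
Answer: $\frac{\left(672 + \sqrt{9 + 2 i \sqrt{2}}\right)^{2}}{36} \approx 12658.0 + 17.469 i$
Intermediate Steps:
$b{\left(f \right)} = \frac{6}{5}$ ($b{\left(f \right)} = 6 \cdot \frac{1}{5} = \frac{6}{5}$)
$G{\left(h,W \right)} = 2 i \sqrt{2}$ ($G{\left(h,W \right)} = \sqrt{-8} = 2 i \sqrt{2}$)
$Y{\left(c \right)} = c^{2}$
$T{\left(V,C \right)} = 2 i \sqrt{2}$
$M{\left(u \right)} = \frac{\sqrt{9 + u}}{6}$ ($M{\left(u \right)} = \frac{\sqrt{u + \left(-3\right)^{2}}}{6} = \frac{\sqrt{u + 9}}{6} = \frac{\sqrt{9 + u}}{6}$)
$\left(M{\left(T{\left(b{\left(5 \right)},4 \right)} \right)} - -112\right)^{2} = \left(\frac{\sqrt{9 + 2 i \sqrt{2}}}{6} - -112\right)^{2} = \left(\frac{\sqrt{9 + 2 i \sqrt{2}}}{6} + 112\right)^{2} = \left(112 + \frac{\sqrt{9 + 2 i \sqrt{2}}}{6}\right)^{2}$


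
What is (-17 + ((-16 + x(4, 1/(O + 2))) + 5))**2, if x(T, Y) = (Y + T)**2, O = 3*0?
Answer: 961/16 ≈ 60.063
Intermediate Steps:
O = 0
x(T, Y) = (T + Y)**2
(-17 + ((-16 + x(4, 1/(O + 2))) + 5))**2 = (-17 + ((-16 + (4 + 1/(0 + 2))**2) + 5))**2 = (-17 + ((-16 + (4 + 1/2)**2) + 5))**2 = (-17 + ((-16 + (9/2)**2) + 5))**2 = (-17 + ((-16 + 81/4) + 5))**2 = (-17 + (17/4 + 5))**2 = (-17 + 37/4)**2 = (-31/4)**2 = 961/16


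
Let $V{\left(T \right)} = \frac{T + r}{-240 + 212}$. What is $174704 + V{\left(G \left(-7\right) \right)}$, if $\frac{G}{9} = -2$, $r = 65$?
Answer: $\frac{4891521}{28} \approx 1.747 \cdot 10^{5}$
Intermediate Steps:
$G = -18$ ($G = 9 \left(-2\right) = -18$)
$V{\left(T \right)} = - \frac{65}{28} - \frac{T}{28}$ ($V{\left(T \right)} = \frac{T + 65}{-240 + 212} = \frac{65 + T}{-28} = \left(65 + T\right) \left(- \frac{1}{28}\right) = - \frac{65}{28} - \frac{T}{28}$)
$174704 + V{\left(G \left(-7\right) \right)} = 174704 - \left(\frac{65}{28} + \frac{\left(-18\right) \left(-7\right)}{28}\right) = 174704 - \frac{191}{28} = \frac{4891521}{28}$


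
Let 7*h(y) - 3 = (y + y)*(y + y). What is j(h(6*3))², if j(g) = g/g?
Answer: 1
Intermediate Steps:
h(y) = 3/7 + 4*y²/7 (h(y) = 3/7 + ((y + y)*(y + y))/7 = 3/7 + ((2*y)*(2*y))/7 = 3/7 + (4*y²)/7 = 3/7 + 4*y²/7)
j(g) = 1
j(h(6*3))² = 1² = 1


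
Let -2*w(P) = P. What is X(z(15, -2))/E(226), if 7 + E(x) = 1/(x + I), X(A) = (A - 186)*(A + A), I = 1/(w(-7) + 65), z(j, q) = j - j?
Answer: 0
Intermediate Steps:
w(P) = -P/2
z(j, q) = 0
I = 2/137 (I = 1/(-½*(-7) + 65) = 1/(7/2 + 65) = 1/(137/2) = 2/137 ≈ 0.014599)
X(A) = 2*A*(-186 + A) (X(A) = (-186 + A)*(2*A) = 2*A*(-186 + A))
E(x) = -7 + 1/(2/137 + x) (E(x) = -7 + 1/(x + 2/137) = -7 + 1/(2/137 + x))
X(z(15, -2))/E(226) = (2*0*(-186 + 0))/(((123 - 959*226)/(2 + 137*226))) = (2*0*(-186))/(((123 - 216734)/(2 + 30962))) = 0/((-216611/30964)) = 0/(((1/30964)*(-216611))) = 0/(-216611/30964) = 0*(-30964/216611) = 0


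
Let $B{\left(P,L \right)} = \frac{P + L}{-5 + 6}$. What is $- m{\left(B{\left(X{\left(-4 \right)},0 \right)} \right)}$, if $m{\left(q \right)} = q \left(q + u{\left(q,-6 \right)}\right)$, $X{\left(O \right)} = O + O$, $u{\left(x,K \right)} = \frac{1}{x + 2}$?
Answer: $- \frac{196}{3} \approx -65.333$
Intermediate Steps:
$u{\left(x,K \right)} = \frac{1}{2 + x}$
$X{\left(O \right)} = 2 O$
$B{\left(P,L \right)} = L + P$ ($B{\left(P,L \right)} = \frac{L + P}{1} = \left(L + P\right) 1 = L + P$)
$m{\left(q \right)} = q \left(q + \frac{1}{2 + q}\right)$
$- m{\left(B{\left(X{\left(-4 \right)},0 \right)} \right)} = - \frac{\left(0 + 2 \left(-4\right)\right) \left(1 + \left(0 + 2 \left(-4\right)\right) \left(2 + \left(0 + 2 \left(-4\right)\right)\right)\right)}{2 + \left(0 + 2 \left(-4\right)\right)} = - \frac{\left(0 - 8\right) \left(1 + \left(0 - 8\right) \left(2 + \left(0 - 8\right)\right)\right)}{2 + \left(0 - 8\right)} = - \frac{\left(-8\right) \left(1 - 8 \left(2 - 8\right)\right)}{2 - 8} = - \frac{\left(-8\right) \left(1 - -48\right)}{-6} = - \frac{\left(-8\right) \left(-1\right) \left(1 + 48\right)}{6} = - \frac{\left(-8\right) \left(-1\right) 49}{6} = \left(-1\right) \frac{196}{3} = - \frac{196}{3}$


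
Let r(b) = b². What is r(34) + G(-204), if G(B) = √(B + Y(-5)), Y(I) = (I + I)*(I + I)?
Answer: 1156 + 2*I*√26 ≈ 1156.0 + 10.198*I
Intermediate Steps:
Y(I) = 4*I² (Y(I) = (2*I)*(2*I) = 4*I²)
G(B) = √(100 + B) (G(B) = √(B + 4*(-5)²) = √(B + 4*25) = √(B + 100) = √(100 + B))
r(34) + G(-204) = 34² + √(100 - 204) = 1156 + √(-104) = 1156 + 2*I*√26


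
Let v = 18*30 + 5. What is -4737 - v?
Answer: -5282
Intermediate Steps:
v = 545 (v = 540 + 5 = 545)
-4737 - v = -4737 - 1*545 = -4737 - 545 = -5282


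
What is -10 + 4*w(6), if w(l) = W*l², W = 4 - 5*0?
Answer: 566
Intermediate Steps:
W = 4 (W = 4 + 0 = 4)
w(l) = 4*l²
-10 + 4*w(6) = -10 + 4*(4*6²) = -10 + 4*(4*36) = -10 + 4*144 = -10 + 576 = 566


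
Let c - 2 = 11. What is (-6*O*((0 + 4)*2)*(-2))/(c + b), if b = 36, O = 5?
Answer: 480/49 ≈ 9.7959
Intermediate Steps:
c = 13 (c = 2 + 11 = 13)
(-6*O*((0 + 4)*2)*(-2))/(c + b) = (-6*5*((0 + 4)*2)*(-2))/(13 + 36) = -6*5*(4*2)*(-2)/49 = -6*5*8*(-2)*(1/49) = -240*(-2)*(1/49) = -6*(-80)*(1/49) = 480*(1/49) = 480/49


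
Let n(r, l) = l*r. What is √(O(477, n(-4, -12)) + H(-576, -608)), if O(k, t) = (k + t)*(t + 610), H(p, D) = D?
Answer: √344842 ≈ 587.23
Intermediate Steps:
O(k, t) = (610 + t)*(k + t) (O(k, t) = (k + t)*(610 + t) = (610 + t)*(k + t))
√(O(477, n(-4, -12)) + H(-576, -608)) = √(((-12*(-4))² + 610*477 + 610*(-12*(-4)) + 477*(-12*(-4))) - 608) = √((48² + 290970 + 610*48 + 477*48) - 608) = √((2304 + 290970 + 29280 + 22896) - 608) = √(345450 - 608) = √344842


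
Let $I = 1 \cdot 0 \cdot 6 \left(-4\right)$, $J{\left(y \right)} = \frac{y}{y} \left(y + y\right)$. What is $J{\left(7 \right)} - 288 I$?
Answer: $14$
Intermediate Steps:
$J{\left(y \right)} = 2 y$ ($J{\left(y \right)} = 1 \cdot 2 y = 2 y$)
$I = 0$ ($I = 0 \cdot 6 \left(-4\right) = 0 \left(-4\right) = 0$)
$J{\left(7 \right)} - 288 I = 2 \cdot 7 - 0 = 14 + 0 = 14$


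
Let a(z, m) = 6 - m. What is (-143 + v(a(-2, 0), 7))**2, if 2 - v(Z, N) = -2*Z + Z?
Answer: 18225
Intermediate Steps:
v(Z, N) = 2 + Z (v(Z, N) = 2 - (-2*Z + Z) = 2 - (-1)*Z = 2 + Z)
(-143 + v(a(-2, 0), 7))**2 = (-143 + (2 + (6 - 1*0)))**2 = (-143 + (2 + (6 + 0)))**2 = (-143 + (2 + 6))**2 = (-143 + 8)**2 = (-135)**2 = 18225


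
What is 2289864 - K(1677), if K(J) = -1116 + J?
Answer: 2289303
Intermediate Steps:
2289864 - K(1677) = 2289864 - (-1116 + 1677) = 2289864 - 1*561 = 2289864 - 561 = 2289303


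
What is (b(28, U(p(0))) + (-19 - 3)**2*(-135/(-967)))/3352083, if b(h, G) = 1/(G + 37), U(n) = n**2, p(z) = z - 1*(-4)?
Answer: 3463987/171797605833 ≈ 2.0163e-5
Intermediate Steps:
p(z) = 4 + z (p(z) = z + 4 = 4 + z)
b(h, G) = 1/(37 + G)
(b(28, U(p(0))) + (-19 - 3)**2*(-135/(-967)))/3352083 = (1/(37 + (4 + 0)**2) + (-19 - 3)**2*(-135/(-967)))/3352083 = (1/(37 + 4**2) + (-22)**2*(-135*(-1/967)))*(1/3352083) = (1/(37 + 16) + 484*(135/967))*(1/3352083) = (1/53 + 65340/967)*(1/3352083) = (3463987/51251)*(1/3352083) = 3463987/171797605833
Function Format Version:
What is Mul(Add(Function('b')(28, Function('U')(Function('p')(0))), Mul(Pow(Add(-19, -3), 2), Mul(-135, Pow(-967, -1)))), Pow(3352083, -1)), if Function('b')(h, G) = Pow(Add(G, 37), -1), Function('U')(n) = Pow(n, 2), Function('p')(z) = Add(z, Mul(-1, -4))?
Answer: Rational(3463987, 171797605833) ≈ 2.0163e-5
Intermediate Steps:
Function('p')(z) = Add(4, z) (Function('p')(z) = Add(z, 4) = Add(4, z))
Function('b')(h, G) = Pow(Add(37, G), -1)
Mul(Add(Function('b')(28, Function('U')(Function('p')(0))), Mul(Pow(Add(-19, -3), 2), Mul(-135, Pow(-967, -1)))), Pow(3352083, -1)) = Mul(Add(Pow(Add(37, Pow(Add(4, 0), 2)), -1), Mul(Pow(Add(-19, -3), 2), Mul(-135, Pow(-967, -1)))), Pow(3352083, -1)) = Mul(Add(Pow(Add(37, Pow(4, 2)), -1), Mul(Pow(-22, 2), Mul(-135, Rational(-1, 967)))), Rational(1, 3352083)) = Mul(Add(Pow(Add(37, 16), -1), Mul(484, Rational(135, 967))), Rational(1, 3352083)) = Mul(Add(Pow(53, -1), Rational(65340, 967)), Rational(1, 3352083)) = Mul(Add(Rational(1, 53), Rational(65340, 967)), Rational(1, 3352083)) = Mul(Rational(3463987, 51251), Rational(1, 3352083)) = Rational(3463987, 171797605833)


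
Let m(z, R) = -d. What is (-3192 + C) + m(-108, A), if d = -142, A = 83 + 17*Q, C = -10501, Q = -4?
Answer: -13551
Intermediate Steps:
A = 15 (A = 83 + 17*(-4) = 83 - 68 = 15)
m(z, R) = 142 (m(z, R) = -1*(-142) = 142)
(-3192 + C) + m(-108, A) = (-3192 - 10501) + 142 = -13693 + 142 = -13551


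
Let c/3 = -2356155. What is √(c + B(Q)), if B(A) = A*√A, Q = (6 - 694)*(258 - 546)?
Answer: 3*√(-785385 + 1056768*√86) ≈ 9007.3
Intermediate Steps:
c = -7068465 (c = 3*(-2356155) = -7068465)
Q = 198144 (Q = -688*(-288) = 198144)
B(A) = A^(3/2)
√(c + B(Q)) = √(-7068465 + 198144^(3/2)) = √(-7068465 + 9510912*√86)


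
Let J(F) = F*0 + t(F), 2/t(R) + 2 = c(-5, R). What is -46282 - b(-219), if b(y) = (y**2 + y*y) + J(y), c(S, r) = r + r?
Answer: -31284879/220 ≈ -1.4220e+5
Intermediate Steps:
c(S, r) = 2*r
t(R) = 2/(-2 + 2*R)
J(F) = 1/(-1 + F) (J(F) = F*0 + 1/(-1 + F) = 0 + 1/(-1 + F) = 1/(-1 + F))
b(y) = 1/(-1 + y) + 2*y**2 (b(y) = (y**2 + y*y) + 1/(-1 + y) = (y**2 + y**2) + 1/(-1 + y) = 2*y**2 + 1/(-1 + y) = 1/(-1 + y) + 2*y**2)
-46282 - b(-219) = -46282 - (1 + 2*(-219)**2*(-1 - 219))/(-1 - 219) = -46282 - (1 + 2*47961*(-220))/(-220) = -46282 - (-1)*(1 - 21102840)/220 = -46282 - (-1)*(-21102839)/220 = -46282 - 1*21102839/220 = -46282 - 21102839/220 = -31284879/220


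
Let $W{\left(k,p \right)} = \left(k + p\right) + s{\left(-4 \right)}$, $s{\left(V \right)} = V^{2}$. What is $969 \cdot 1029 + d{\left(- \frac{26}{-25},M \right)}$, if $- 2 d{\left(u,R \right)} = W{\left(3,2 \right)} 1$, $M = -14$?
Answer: $\frac{1994181}{2} \approx 9.9709 \cdot 10^{5}$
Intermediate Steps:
$W{\left(k,p \right)} = 16 + k + p$ ($W{\left(k,p \right)} = \left(k + p\right) + \left(-4\right)^{2} = \left(k + p\right) + 16 = 16 + k + p$)
$d{\left(u,R \right)} = - \frac{21}{2}$ ($d{\left(u,R \right)} = - \frac{\left(16 + 3 + 2\right) 1}{2} = - \frac{21 \cdot 1}{2} = \left(- \frac{1}{2}\right) 21 = - \frac{21}{2}$)
$969 \cdot 1029 + d{\left(- \frac{26}{-25},M \right)} = 969 \cdot 1029 - \frac{21}{2} = 997101 - \frac{21}{2} = \frac{1994181}{2}$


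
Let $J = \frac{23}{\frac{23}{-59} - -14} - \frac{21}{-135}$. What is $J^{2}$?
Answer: $\frac{4447022596}{1305738225} \approx 3.4058$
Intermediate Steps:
$J = \frac{66686}{36135}$ ($J = \frac{23}{23 \left(- \frac{1}{59}\right) + 14} - - \frac{7}{45} = \frac{23}{- \frac{23}{59} + 14} + \frac{7}{45} = \frac{23}{\frac{803}{59}} + \frac{7}{45} = 23 \cdot \frac{59}{803} + \frac{7}{45} = \frac{1357}{803} + \frac{7}{45} = \frac{66686}{36135} \approx 1.8455$)
$J^{2} = \left(\frac{66686}{36135}\right)^{2} = \frac{4447022596}{1305738225}$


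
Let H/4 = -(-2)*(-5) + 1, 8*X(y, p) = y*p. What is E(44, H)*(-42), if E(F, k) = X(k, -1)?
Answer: -189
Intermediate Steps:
X(y, p) = p*y/8 (X(y, p) = (y*p)/8 = (p*y)/8 = p*y/8)
H = -36 (H = 4*(-(-2)*(-5) + 1) = 4*(-2*5 + 1) = 4*(-10 + 1) = 4*(-9) = -36)
E(F, k) = -k/8 (E(F, k) = (1/8)*(-1)*k = -k/8)
E(44, H)*(-42) = -1/8*(-36)*(-42) = (9/2)*(-42) = -189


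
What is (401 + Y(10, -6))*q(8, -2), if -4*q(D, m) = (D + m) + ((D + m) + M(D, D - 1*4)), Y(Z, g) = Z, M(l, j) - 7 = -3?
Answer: -1644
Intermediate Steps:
M(l, j) = 4 (M(l, j) = 7 - 3 = 4)
q(D, m) = -1 - D/2 - m/2 (q(D, m) = -((D + m) + ((D + m) + 4))/4 = -((D + m) + (4 + D + m))/4 = -(4 + 2*D + 2*m)/4 = -1 - D/2 - m/2)
(401 + Y(10, -6))*q(8, -2) = (401 + 10)*(-1 - ½*8 - ½*(-2)) = 411*(-1 - 4 + 1) = 411*(-4) = -1644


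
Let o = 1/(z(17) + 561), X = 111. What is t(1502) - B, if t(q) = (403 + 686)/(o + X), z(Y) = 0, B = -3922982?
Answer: 244292546033/62272 ≈ 3.9230e+6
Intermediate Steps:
o = 1/561 (o = 1/(0 + 561) = 1/561 ≈ 0.0017825)
t(q) = 610929/62272 (t(q) = (403 + 686)/(1/561 + 111) = 1089/(62272/561) = 1089*(561/62272) = 610929/62272)
t(1502) - B = 610929/62272 - 1*(-3922982) = 610929/62272 + 3922982 = 244292546033/62272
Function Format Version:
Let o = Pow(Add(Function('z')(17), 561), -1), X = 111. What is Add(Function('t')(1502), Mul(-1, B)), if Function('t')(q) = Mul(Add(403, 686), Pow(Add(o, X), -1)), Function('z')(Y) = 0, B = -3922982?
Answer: Rational(244292546033, 62272) ≈ 3.9230e+6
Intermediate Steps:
o = Rational(1, 561) (o = Pow(Add(0, 561), -1) = Pow(561, -1) = Rational(1, 561) ≈ 0.0017825)
Function('t')(q) = Rational(610929, 62272) (Function('t')(q) = Mul(Add(403, 686), Pow(Add(Rational(1, 561), 111), -1)) = Mul(1089, Pow(Rational(62272, 561), -1)) = Mul(1089, Rational(561, 62272)) = Rational(610929, 62272))
Add(Function('t')(1502), Mul(-1, B)) = Add(Rational(610929, 62272), Mul(-1, -3922982)) = Add(Rational(610929, 62272), 3922982) = Rational(244292546033, 62272)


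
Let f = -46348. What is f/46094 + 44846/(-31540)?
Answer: -46433519/19129010 ≈ -2.4274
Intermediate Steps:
f/46094 + 44846/(-31540) = -46348/46094 + 44846/(-31540) = -46348*1/46094 + 44846*(-1/31540) = -23174/23047 - 22423/15770 = -46433519/19129010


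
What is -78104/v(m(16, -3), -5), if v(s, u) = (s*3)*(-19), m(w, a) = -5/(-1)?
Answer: 78104/285 ≈ 274.05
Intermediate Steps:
m(w, a) = 5 (m(w, a) = -5*(-1) = 5)
v(s, u) = -57*s (v(s, u) = (3*s)*(-19) = -57*s)
-78104/v(m(16, -3), -5) = -78104/((-57*5)) = -78104/(-285) = -78104*(-1/285) = 78104/285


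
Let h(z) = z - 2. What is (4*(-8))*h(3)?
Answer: -32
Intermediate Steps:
h(z) = -2 + z
(4*(-8))*h(3) = (4*(-8))*(-2 + 3) = -32*1 = -32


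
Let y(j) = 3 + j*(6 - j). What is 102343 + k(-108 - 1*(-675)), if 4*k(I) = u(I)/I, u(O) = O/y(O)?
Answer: 130214683247/1272336 ≈ 1.0234e+5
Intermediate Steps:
u(O) = O/(3 - O² + 6*O)
k(I) = 1/(4*(3 - I² + 6*I)) (k(I) = ((I/(3 - I² + 6*I))/I)/4 = 1/(4*(3 - I² + 6*I)))
102343 + k(-108 - 1*(-675)) = 102343 + 1/(4*(3 - (-108 - 1*(-675))² + 6*(-108 - 1*(-675)))) = 102343 + 1/(4*(3 - (-108 + 675)² + 6*(-108 + 675))) = 102343 + 1/(4*(3 - 1*567² + 6*567)) = 102343 + 1/(4*(3 - 1*321489 + 3402)) = 102343 + 1/(4*(3 - 321489 + 3402)) = 102343 + (¼)/(-318084) = 102343 + (¼)*(-1/318084) = 102343 - 1/1272336 = 130214683247/1272336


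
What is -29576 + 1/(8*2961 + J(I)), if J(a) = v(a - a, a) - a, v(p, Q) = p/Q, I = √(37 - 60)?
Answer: -16595725526704/561121367 + I*√23/561121367 ≈ -29576.0 + 8.5469e-9*I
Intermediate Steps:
I = I*√23 (I = √(-23) = I*√23 ≈ 4.7958*I)
J(a) = -a (J(a) = (a - a)/a - a = 0/a - a = 0 - a = -a)
-29576 + 1/(8*2961 + J(I)) = -29576 + 1/(8*2961 - I*√23) = -29576 + 1/(23688 - I*√23)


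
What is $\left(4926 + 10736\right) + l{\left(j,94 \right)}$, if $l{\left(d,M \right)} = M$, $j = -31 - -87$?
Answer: $15756$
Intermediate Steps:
$j = 56$ ($j = -31 + 87 = 56$)
$\left(4926 + 10736\right) + l{\left(j,94 \right)} = \left(4926 + 10736\right) + 94 = 15662 + 94 = 15756$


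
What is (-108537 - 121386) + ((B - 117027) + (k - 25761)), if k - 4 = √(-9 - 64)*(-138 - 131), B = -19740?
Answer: -392447 - 269*I*√73 ≈ -3.9245e+5 - 2298.3*I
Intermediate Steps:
k = 4 - 269*I*√73 (k = 4 + √(-9 - 64)*(-138 - 131) = 4 + √(-73)*(-269) = 4 + (I*√73)*(-269) = 4 - 269*I*√73 ≈ 4.0 - 2298.3*I)
(-108537 - 121386) + ((B - 117027) + (k - 25761)) = (-108537 - 121386) + ((-19740 - 117027) + ((4 - 269*I*√73) - 25761)) = -229923 + (-136767 + (-25757 - 269*I*√73)) = -229923 + (-162524 - 269*I*√73) = -392447 - 269*I*√73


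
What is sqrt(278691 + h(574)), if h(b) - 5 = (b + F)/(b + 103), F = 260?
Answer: sqrt(127735023602)/677 ≈ 527.92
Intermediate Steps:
h(b) = 5 + (260 + b)/(103 + b) (h(b) = 5 + (b + 260)/(b + 103) = 5 + (260 + b)/(103 + b))
sqrt(278691 + h(574)) = sqrt(278691 + (775 + 6*574)/(103 + 574)) = sqrt(278691 + (775 + 3444)/677) = sqrt(278691 + (1/677)*4219) = sqrt(278691 + 4219/677) = sqrt(188678026/677) = sqrt(127735023602)/677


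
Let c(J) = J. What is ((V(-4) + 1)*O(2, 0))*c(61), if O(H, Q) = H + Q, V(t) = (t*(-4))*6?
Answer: 11834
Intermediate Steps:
V(t) = -24*t (V(t) = -4*t*6 = -24*t)
((V(-4) + 1)*O(2, 0))*c(61) = ((-24*(-4) + 1)*(2 + 0))*61 = ((96 + 1)*2)*61 = (97*2)*61 = 194*61 = 11834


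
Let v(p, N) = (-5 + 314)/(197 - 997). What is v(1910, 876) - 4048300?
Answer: -3238640309/800 ≈ -4.0483e+6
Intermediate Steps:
v(p, N) = -309/800 (v(p, N) = 309/(-800) = 309*(-1/800) = -309/800)
v(1910, 876) - 4048300 = -309/800 - 4048300 = -3238640309/800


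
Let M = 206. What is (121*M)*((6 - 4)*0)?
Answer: 0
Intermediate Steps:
(121*M)*((6 - 4)*0) = (121*206)*((6 - 4)*0) = 24926*(2*0) = 24926*0 = 0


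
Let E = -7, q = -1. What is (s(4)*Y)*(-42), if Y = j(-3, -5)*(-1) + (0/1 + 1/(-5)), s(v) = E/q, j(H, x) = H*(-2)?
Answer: 9114/5 ≈ 1822.8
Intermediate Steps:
j(H, x) = -2*H
s(v) = 7 (s(v) = -7/(-1) = -7*(-1) = 7)
Y = -31/5 (Y = -2*(-3)*(-1) + (0/1 + 1/(-5)) = 6*(-1) + (0*1 + 1*(-⅕)) = -6 + (0 - ⅕) = -6 - ⅕ = -31/5 ≈ -6.2000)
(s(4)*Y)*(-42) = (7*(-31/5))*(-42) = -217/5*(-42) = 9114/5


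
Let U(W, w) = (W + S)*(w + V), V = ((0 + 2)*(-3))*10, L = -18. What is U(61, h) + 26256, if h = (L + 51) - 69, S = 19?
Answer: 18576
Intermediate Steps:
h = -36 (h = (-18 + 51) - 69 = 33 - 69 = -36)
V = -60 (V = (2*(-3))*10 = -6*10 = -60)
U(W, w) = (-60 + w)*(19 + W) (U(W, w) = (W + 19)*(w - 60) = (19 + W)*(-60 + w) = (-60 + w)*(19 + W))
U(61, h) + 26256 = (-1140 - 60*61 + 19*(-36) + 61*(-36)) + 26256 = (-1140 - 3660 - 684 - 2196) + 26256 = -7680 + 26256 = 18576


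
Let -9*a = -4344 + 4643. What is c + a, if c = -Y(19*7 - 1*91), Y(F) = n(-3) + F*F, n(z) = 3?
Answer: -16202/9 ≈ -1800.2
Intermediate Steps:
Y(F) = 3 + F² (Y(F) = 3 + F*F = 3 + F²)
a = -299/9 (a = -(-4344 + 4643)/9 = -⅑*299 = -299/9 ≈ -33.222)
c = -1767 (c = -(3 + (19*7 - 1*91)²) = -(3 + (133 - 91)²) = -(3 + 42²) = -(3 + 1764) = -1*1767 = -1767)
c + a = -1767 - 299/9 = -16202/9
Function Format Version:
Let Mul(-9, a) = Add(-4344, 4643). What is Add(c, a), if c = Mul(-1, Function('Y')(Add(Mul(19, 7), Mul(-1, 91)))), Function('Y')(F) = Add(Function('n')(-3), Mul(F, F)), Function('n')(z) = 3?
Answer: Rational(-16202, 9) ≈ -1800.2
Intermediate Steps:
Function('Y')(F) = Add(3, Pow(F, 2)) (Function('Y')(F) = Add(3, Mul(F, F)) = Add(3, Pow(F, 2)))
a = Rational(-299, 9) (a = Mul(Rational(-1, 9), Add(-4344, 4643)) = Mul(Rational(-1, 9), 299) = Rational(-299, 9) ≈ -33.222)
c = -1767 (c = Mul(-1, Add(3, Pow(Add(Mul(19, 7), Mul(-1, 91)), 2))) = Mul(-1, Add(3, Pow(Add(133, -91), 2))) = Mul(-1, Add(3, Pow(42, 2))) = Mul(-1, Add(3, 1764)) = Mul(-1, 1767) = -1767)
Add(c, a) = Add(-1767, Rational(-299, 9)) = Rational(-16202, 9)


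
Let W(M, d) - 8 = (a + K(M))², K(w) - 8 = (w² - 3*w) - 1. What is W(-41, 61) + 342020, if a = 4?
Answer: 3636253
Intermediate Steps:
K(w) = 7 + w² - 3*w (K(w) = 8 + ((w² - 3*w) - 1) = 8 + (-1 + w² - 3*w) = 7 + w² - 3*w)
W(M, d) = 8 + (11 + M² - 3*M)² (W(M, d) = 8 + (4 + (7 + M² - 3*M))² = 8 + (11 + M² - 3*M)²)
W(-41, 61) + 342020 = (8 + (11 + (-41)² - 3*(-41))²) + 342020 = (8 + (11 + 1681 + 123)²) + 342020 = (8 + 1815²) + 342020 = (8 + 3294225) + 342020 = 3294233 + 342020 = 3636253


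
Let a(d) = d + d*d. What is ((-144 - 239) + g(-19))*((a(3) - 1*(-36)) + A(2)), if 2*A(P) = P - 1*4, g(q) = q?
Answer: -18894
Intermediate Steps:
a(d) = d + d**2
A(P) = -2 + P/2 (A(P) = (P - 1*4)/2 = (P - 4)/2 = (-4 + P)/2 = -2 + P/2)
((-144 - 239) + g(-19))*((a(3) - 1*(-36)) + A(2)) = ((-144 - 239) - 19)*((3*(1 + 3) - 1*(-36)) + (-2 + (1/2)*2)) = (-383 - 19)*((3*4 + 36) + (-2 + 1)) = -402*((12 + 36) - 1) = -402*(48 - 1) = -402*47 = -18894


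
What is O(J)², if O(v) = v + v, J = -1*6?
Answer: 144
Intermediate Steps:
J = -6
O(v) = 2*v
O(J)² = (2*(-6))² = (-12)² = 144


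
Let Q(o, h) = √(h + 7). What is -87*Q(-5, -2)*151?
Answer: -13137*√5 ≈ -29375.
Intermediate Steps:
Q(o, h) = √(7 + h)
-87*Q(-5, -2)*151 = -87*√(7 - 2)*151 = -87*√5*151 = -13137*√5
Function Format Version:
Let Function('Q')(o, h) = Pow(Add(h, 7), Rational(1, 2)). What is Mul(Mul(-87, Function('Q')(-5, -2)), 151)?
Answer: Mul(-13137, Pow(5, Rational(1, 2))) ≈ -29375.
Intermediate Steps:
Function('Q')(o, h) = Pow(Add(7, h), Rational(1, 2))
Mul(Mul(-87, Function('Q')(-5, -2)), 151) = Mul(Mul(-87, Pow(Add(7, -2), Rational(1, 2))), 151) = Mul(Mul(-87, Pow(5, Rational(1, 2))), 151) = Mul(-13137, Pow(5, Rational(1, 2)))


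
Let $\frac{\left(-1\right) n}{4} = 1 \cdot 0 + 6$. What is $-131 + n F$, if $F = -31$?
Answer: $613$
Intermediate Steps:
$n = -24$ ($n = - 4 \left(1 \cdot 0 + 6\right) = - 4 \left(0 + 6\right) = \left(-4\right) 6 = -24$)
$-131 + n F = -131 - -744 = -131 + 744 = 613$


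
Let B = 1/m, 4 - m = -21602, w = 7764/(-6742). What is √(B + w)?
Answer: I*√6108654633338946/72833826 ≈ 1.0731*I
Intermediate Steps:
w = -3882/3371 (w = 7764*(-1/6742) = -3882/3371 ≈ -1.1516)
m = 21606 (m = 4 - 1*(-21602) = 4 + 21602 = 21606)
B = 1/21606 ≈ 4.6283e-5
√(B + w) = √(1/21606 - 3882/3371) = √(-83871121/72833826) = I*√6108654633338946/72833826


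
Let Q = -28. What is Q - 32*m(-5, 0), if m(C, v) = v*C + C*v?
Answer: -28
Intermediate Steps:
m(C, v) = 2*C*v (m(C, v) = C*v + C*v = 2*C*v)
Q - 32*m(-5, 0) = -28 - 64*(-5)*0 = -28 - 32*0 = -28 + 0 = -28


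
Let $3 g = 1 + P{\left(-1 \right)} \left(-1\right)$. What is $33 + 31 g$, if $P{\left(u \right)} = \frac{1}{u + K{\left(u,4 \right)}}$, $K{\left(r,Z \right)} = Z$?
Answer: $\frac{359}{9} \approx 39.889$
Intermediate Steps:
$P{\left(u \right)} = \frac{1}{4 + u}$ ($P{\left(u \right)} = \frac{1}{u + 4} = \frac{1}{4 + u}$)
$g = \frac{2}{9}$ ($g = \frac{1 + \frac{1}{4 - 1} \left(-1\right)}{3} = \frac{1 + \frac{1}{3} \left(-1\right)}{3} = \frac{1 - \frac{1}{3}}{3} = \frac{1}{3} \cdot \frac{2}{3} = \frac{2}{9} \approx 0.22222$)
$33 + 31 g = 33 + 31 \cdot \frac{2}{9} = 33 + \frac{62}{9} = \frac{359}{9}$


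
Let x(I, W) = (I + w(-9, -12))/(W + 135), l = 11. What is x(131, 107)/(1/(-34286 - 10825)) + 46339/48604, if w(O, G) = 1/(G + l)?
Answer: -12955615531/534644 ≈ -24232.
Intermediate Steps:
w(O, G) = 1/(11 + G) (w(O, G) = 1/(G + 11) = 1/(11 + G))
x(I, W) = (-1 + I)/(135 + W) (x(I, W) = (I + 1/(11 - 12))/(W + 135) = (I + 1/(-1))/(135 + W) = (I - 1)/(135 + W) = (-1 + I)/(135 + W))
x(131, 107)/(1/(-34286 - 10825)) + 46339/48604 = ((-1 + 131)/(135 + 107))/(1/(-34286 - 10825)) + 46339/48604 = (130/242)/(1/(-45111)) + 46339*(1/48604) = ((1/242)*130)/(-1/45111) + 46339/48604 = (65/121)*(-45111) + 46339/48604 = -266565/11 + 46339/48604 = -12955615531/534644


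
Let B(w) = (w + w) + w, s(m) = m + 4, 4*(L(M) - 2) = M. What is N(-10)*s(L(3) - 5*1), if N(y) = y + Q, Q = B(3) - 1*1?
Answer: -7/2 ≈ -3.5000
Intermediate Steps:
L(M) = 2 + M/4
s(m) = 4 + m
B(w) = 3*w (B(w) = 2*w + w = 3*w)
Q = 8 (Q = 3*3 - 1*1 = 9 - 1 = 8)
N(y) = 8 + y (N(y) = y + 8 = 8 + y)
N(-10)*s(L(3) - 5*1) = (8 - 10)*(4 + ((2 + (¼)*3) - 5*1)) = -2*(4 + ((2 + ¾) - 5)) = -2*(4 + (11/4 - 5)) = -2*(4 - 9/4) = -2*7/4 = -7/2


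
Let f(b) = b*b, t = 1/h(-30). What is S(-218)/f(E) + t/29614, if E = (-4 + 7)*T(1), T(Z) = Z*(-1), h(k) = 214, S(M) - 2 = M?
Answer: -152097503/6337396 ≈ -24.000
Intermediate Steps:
S(M) = 2 + M
T(Z) = -Z
t = 1/214 ≈ 0.0046729
E = -3 (E = (-4 + 7)*(-1*1) = 3*(-1) = -3)
f(b) = b²
S(-218)/f(E) + t/29614 = (2 - 218)/((-3)²) + (1/214)/29614 = -216/9 + (1/214)*(1/29614) = -216*⅑ + 1/6337396 = -24 + 1/6337396 = -152097503/6337396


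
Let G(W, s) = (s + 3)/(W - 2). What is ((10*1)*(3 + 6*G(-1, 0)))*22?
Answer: -660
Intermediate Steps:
G(W, s) = (3 + s)/(-2 + W)
((10*1)*(3 + 6*G(-1, 0)))*22 = ((10*1)*(3 + 6*((3 + 0)/(-2 - 1))))*22 = (10*(3 + 6*(3/(-3))))*22 = (10*(3 + 6*(-⅓*3)))*22 = (10*(3 + 6*(-1)))*22 = (10*(3 - 6))*22 = (10*(-3))*22 = -30*22 = -660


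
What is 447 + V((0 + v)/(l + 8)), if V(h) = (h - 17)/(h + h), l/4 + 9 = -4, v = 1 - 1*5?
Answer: 354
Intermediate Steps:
v = -4 (v = 1 - 5 = -4)
l = -52 (l = -36 + 4*(-4) = -36 - 16 = -52)
V(h) = (-17 + h)/(2*h) (V(h) = (-17 + h)/((2*h)) = (-17 + h)*(1/(2*h)) = (-17 + h)/(2*h))
447 + V((0 + v)/(l + 8)) = 447 + (-17 + (0 - 4)/(-52 + 8))/(2*(((0 - 4)/(-52 + 8)))) = 447 + (-17 - 4/(-44))/(2*((-4/(-44)))) = 447 + (-17 - 4*(-1/44))/(2*((-4*(-1/44)))) = 447 + (-17 + 1/11)/(2*(1/11)) = 447 + (1/2)*11*(-186/11) = 447 - 93 = 354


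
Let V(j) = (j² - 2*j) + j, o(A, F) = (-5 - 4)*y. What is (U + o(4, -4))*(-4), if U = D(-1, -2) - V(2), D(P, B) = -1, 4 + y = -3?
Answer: -240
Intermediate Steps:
y = -7 (y = -4 - 3 = -7)
o(A, F) = 63 (o(A, F) = (-5 - 4)*(-7) = -9*(-7) = 63)
V(j) = j² - j
U = -3 (U = -1 - 2*(-1 + 2) = -1 - 2 = -3)
(U + o(4, -4))*(-4) = (-3 + 63)*(-4) = 60*(-4) = -240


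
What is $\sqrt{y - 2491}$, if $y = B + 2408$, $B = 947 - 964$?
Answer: $10 i \approx 10.0 i$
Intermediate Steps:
$B = -17$
$y = 2391$ ($y = -17 + 2408 = 2391$)
$\sqrt{y - 2491} = \sqrt{2391 - 2491} = \sqrt{-100} = 10 i$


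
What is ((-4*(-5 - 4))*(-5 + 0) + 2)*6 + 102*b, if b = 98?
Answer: 8928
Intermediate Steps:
((-4*(-5 - 4))*(-5 + 0) + 2)*6 + 102*b = ((-4*(-5 - 4))*(-5 + 0) + 2)*6 + 102*98 = (-4*(-9)*(-5) + 2)*6 + 9996 = (36*(-5) + 2)*6 + 9996 = (-180 + 2)*6 + 9996 = -178*6 + 9996 = -1068 + 9996 = 8928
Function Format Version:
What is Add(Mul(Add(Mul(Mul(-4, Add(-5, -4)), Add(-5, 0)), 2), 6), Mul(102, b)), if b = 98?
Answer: 8928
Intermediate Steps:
Add(Mul(Add(Mul(Mul(-4, Add(-5, -4)), Add(-5, 0)), 2), 6), Mul(102, b)) = Add(Mul(Add(Mul(Mul(-4, Add(-5, -4)), Add(-5, 0)), 2), 6), Mul(102, 98)) = Add(Mul(Add(Mul(Mul(-4, -9), -5), 2), 6), 9996) = Add(Mul(Add(Mul(36, -5), 2), 6), 9996) = Add(Mul(Add(-180, 2), 6), 9996) = Add(Mul(-178, 6), 9996) = Add(-1068, 9996) = 8928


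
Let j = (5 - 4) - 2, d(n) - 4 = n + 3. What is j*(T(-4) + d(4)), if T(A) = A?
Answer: -7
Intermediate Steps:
d(n) = 7 + n (d(n) = 4 + (n + 3) = 4 + (3 + n) = 7 + n)
j = -1 (j = 1 - 2 = -1)
j*(T(-4) + d(4)) = -(-4 + (7 + 4)) = -(-4 + 11) = -1*7 = -7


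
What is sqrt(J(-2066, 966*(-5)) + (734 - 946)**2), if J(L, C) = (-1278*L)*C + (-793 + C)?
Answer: 3*I*sqrt(1416982391) ≈ 1.1293e+5*I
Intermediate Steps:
J(L, C) = -793 + C - 1278*C*L (J(L, C) = -1278*C*L + (-793 + C) = -793 + C - 1278*C*L)
sqrt(J(-2066, 966*(-5)) + (734 - 946)**2) = sqrt((-793 + 966*(-5) - 1278*966*(-5)*(-2066)) + (734 - 946)**2) = sqrt((-793 - 4830 - 1278*(-4830)*(-2066)) + (-212)**2) = sqrt((-793 - 4830 - 12752880840) + 44944) = sqrt(-12752886463 + 44944) = sqrt(-12752841519) = 3*I*sqrt(1416982391)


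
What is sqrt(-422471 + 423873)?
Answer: sqrt(1402) ≈ 37.443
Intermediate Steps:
sqrt(-422471 + 423873) = sqrt(1402)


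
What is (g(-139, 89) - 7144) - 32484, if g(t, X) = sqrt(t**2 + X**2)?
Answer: -39628 + sqrt(27242) ≈ -39463.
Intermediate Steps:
g(t, X) = sqrt(X**2 + t**2)
(g(-139, 89) - 7144) - 32484 = (sqrt(89**2 + (-139)**2) - 7144) - 32484 = (sqrt(7921 + 19321) - 7144) - 32484 = (sqrt(27242) - 7144) - 32484 = (-7144 + sqrt(27242)) - 32484 = -39628 + sqrt(27242)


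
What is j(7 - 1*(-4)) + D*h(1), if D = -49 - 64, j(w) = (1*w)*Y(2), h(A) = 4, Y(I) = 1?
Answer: -441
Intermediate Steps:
j(w) = w (j(w) = (1*w)*1 = w*1 = w)
D = -113
j(7 - 1*(-4)) + D*h(1) = (7 - 1*(-4)) - 113*4 = (7 + 4) - 452 = 11 - 452 = -441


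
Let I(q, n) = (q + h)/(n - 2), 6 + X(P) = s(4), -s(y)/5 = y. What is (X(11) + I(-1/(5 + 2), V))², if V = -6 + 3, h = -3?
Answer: 788544/1225 ≈ 643.71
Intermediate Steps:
s(y) = -5*y
X(P) = -26 (X(P) = -6 - 5*4 = -6 - 20 = -26)
V = -3
I(q, n) = (-3 + q)/(-2 + n) (I(q, n) = (q - 3)/(n - 2) = (-3 + q)/(-2 + n))
(X(11) + I(-1/(5 + 2), V))² = (-26 + (-3 - 1/(5 + 2))/(-2 - 3))² = (-26 + (-3 - 1/7)/(-5))² = (-26 - (-3 - 1*⅐)/5)² = (-26 - (-3 - ⅐)/5)² = (-26 - ⅕*(-22/7))² = (-26 + 22/35)² = (-888/35)² = 788544/1225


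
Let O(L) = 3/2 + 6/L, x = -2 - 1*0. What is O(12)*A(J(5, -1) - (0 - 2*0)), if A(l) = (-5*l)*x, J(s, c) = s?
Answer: 100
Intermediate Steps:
x = -2 (x = -2 + 0 = -2)
O(L) = 3/2 + 6/L (O(L) = 3*(½) + 6/L = 3/2 + 6/L)
A(l) = 10*l (A(l) = -5*l*(-2) = 10*l)
O(12)*A(J(5, -1) - (0 - 2*0)) = (3/2 + 6/12)*(10*(5 - (0 - 2*0))) = (3/2 + 6*(1/12))*(10*(5 - (0 + 0))) = (3/2 + ½)*(10*(5 - 1*0)) = 2*(10*(5 + 0)) = 2*(10*5) = 2*50 = 100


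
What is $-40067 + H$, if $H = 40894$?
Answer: $827$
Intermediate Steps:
$-40067 + H = -40067 + 40894 = 827$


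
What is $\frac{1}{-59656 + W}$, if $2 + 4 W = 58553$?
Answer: $- \frac{4}{180073} \approx -2.2213 \cdot 10^{-5}$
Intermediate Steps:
$W = \frac{58551}{4}$ ($W = - \frac{1}{2} + \frac{1}{4} \cdot 58553 = - \frac{1}{2} + \frac{58553}{4} = \frac{58551}{4} \approx 14638.0$)
$\frac{1}{-59656 + W} = \frac{1}{-59656 + \frac{58551}{4}} = \frac{1}{- \frac{180073}{4}} = - \frac{4}{180073}$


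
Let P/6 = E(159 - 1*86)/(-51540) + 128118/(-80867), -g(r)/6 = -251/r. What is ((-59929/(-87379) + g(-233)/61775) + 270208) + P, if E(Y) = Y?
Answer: 47212201241371002488293471/174731110364362427050 ≈ 2.7020e+5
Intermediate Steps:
g(r) = 1506/r (g(r) = -(-1506)/r = 1506/r)
P = -6609105011/694647530 (P = 6*((159 - 1*86)/(-51540) + 128118/(-80867)) = 6*((159 - 86)*(-1/51540) + 128118*(-1/80867)) = 6*(73*(-1/51540) - 128118/80867) = 6*(-73/51540 - 128118/80867) = 6*(-6609105011/4167885180) = -6609105011/694647530 ≈ -9.5143)
((-59929/(-87379) + g(-233)/61775) + 270208) + P = ((-59929/(-87379) + (1506/(-233))/61775) + 270208) - 6609105011/694647530 = ((-59929*(-1/87379) + (1506*(-1/233))*(1/61775)) + 270208) - 6609105011/694647530 = ((59929/87379 - 1506/233*1/61775) + 270208) - 6609105011/694647530 = ((59929/87379 - 1506/14393575) + 270208) - 6609105011/694647530 = (862460963401/1257696189925 + 270208) - 6609105011/694647530 = 339840434548217801/1257696189925 - 6609105011/694647530 = 47212201241371002488293471/174731110364362427050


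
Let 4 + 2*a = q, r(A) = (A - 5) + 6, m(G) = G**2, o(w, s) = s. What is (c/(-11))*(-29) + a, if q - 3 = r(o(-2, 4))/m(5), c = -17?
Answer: -2487/55 ≈ -45.218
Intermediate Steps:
r(A) = 1 + A (r(A) = (-5 + A) + 6 = 1 + A)
q = 16/5 (q = 3 + (1 + 4)/(5**2) = 3 + 5/25 = 3 + 5*(1/25) = 3 + 1/5 = 16/5 ≈ 3.2000)
a = -2/5 (a = -2 + (1/2)*(16/5) = -2 + 8/5 = -2/5 ≈ -0.40000)
(c/(-11))*(-29) + a = -17/(-11)*(-29) - 2/5 = -17*(-1/11)*(-29) - 2/5 = (17/11)*(-29) - 2/5 = -493/11 - 2/5 = -2487/55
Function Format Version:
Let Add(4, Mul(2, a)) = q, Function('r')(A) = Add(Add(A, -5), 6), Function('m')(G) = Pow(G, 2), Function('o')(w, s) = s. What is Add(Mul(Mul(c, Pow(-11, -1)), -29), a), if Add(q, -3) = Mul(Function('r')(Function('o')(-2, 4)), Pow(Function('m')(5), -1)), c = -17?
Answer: Rational(-2487, 55) ≈ -45.218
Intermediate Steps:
Function('r')(A) = Add(1, A) (Function('r')(A) = Add(Add(-5, A), 6) = Add(1, A))
q = Rational(16, 5) (q = Add(3, Mul(Add(1, 4), Pow(Pow(5, 2), -1))) = Add(3, Mul(5, Pow(25, -1))) = Add(3, Mul(5, Rational(1, 25))) = Add(3, Rational(1, 5)) = Rational(16, 5) ≈ 3.2000)
a = Rational(-2, 5) (a = Add(-2, Mul(Rational(1, 2), Rational(16, 5))) = Add(-2, Rational(8, 5)) = Rational(-2, 5) ≈ -0.40000)
Add(Mul(Mul(c, Pow(-11, -1)), -29), a) = Add(Mul(Mul(-17, Pow(-11, -1)), -29), Rational(-2, 5)) = Add(Mul(Mul(-17, Rational(-1, 11)), -29), Rational(-2, 5)) = Add(Mul(Rational(17, 11), -29), Rational(-2, 5)) = Add(Rational(-493, 11), Rational(-2, 5)) = Rational(-2487, 55)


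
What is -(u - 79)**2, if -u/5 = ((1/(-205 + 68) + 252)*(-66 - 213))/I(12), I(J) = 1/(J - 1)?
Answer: -280629353943030544/18769 ≈ -1.4952e+13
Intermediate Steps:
I(J) = 1/(-1 + J)
u = 529755435/137 (u = -5*(1/(-205 + 68) + 252)*(-66 - 213)/(1/(-1 + 12)) = -5*(1/(-137) + 252)*(-279)/(1/11) = -5*(-1/137 + 252)*(-279)/1/11 = -5*(34523/137)*(-279)*11 = -(-48159585)*11/137 = -5*(-105951087/137) = 529755435/137 ≈ 3.8668e+6)
-(u - 79)**2 = -(529755435/137 - 79)**2 = -(529744612/137)**2 = -1*280629353943030544/18769 = -280629353943030544/18769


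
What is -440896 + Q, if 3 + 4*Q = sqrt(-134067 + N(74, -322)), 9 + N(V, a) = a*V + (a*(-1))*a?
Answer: -1763587/4 + I*sqrt(65397)/2 ≈ -4.409e+5 + 127.86*I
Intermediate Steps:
N(V, a) = -9 - a**2 + V*a (N(V, a) = -9 + (a*V + (a*(-1))*a) = -9 + (V*a + (-a)*a) = -9 + (V*a - a**2) = -9 + (-a**2 + V*a) = -9 - a**2 + V*a)
Q = -3/4 + I*sqrt(65397)/2 (Q = -3/4 + sqrt(-134067 + (-9 - 1*(-322)**2 + 74*(-322)))/4 = -3/4 + sqrt(-134067 + (-9 - 1*103684 - 23828))/4 = -3/4 + sqrt(-134067 + (-9 - 103684 - 23828))/4 = -3/4 + sqrt(-134067 - 127521)/4 = -3/4 + sqrt(-261588)/4 = -3/4 + (2*I*sqrt(65397))/4 = -3/4 + I*sqrt(65397)/2 ≈ -0.75 + 127.86*I)
-440896 + Q = -440896 + (-3/4 + I*sqrt(65397)/2) = -1763587/4 + I*sqrt(65397)/2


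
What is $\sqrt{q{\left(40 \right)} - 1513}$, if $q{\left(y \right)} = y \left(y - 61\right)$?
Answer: $i \sqrt{2353} \approx 48.508 i$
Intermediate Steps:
$q{\left(y \right)} = y \left(-61 + y\right)$
$\sqrt{q{\left(40 \right)} - 1513} = \sqrt{40 \left(-61 + 40\right) - 1513} = \sqrt{40 \left(-21\right) - 1513} = \sqrt{-840 - 1513} = \sqrt{-2353} = i \sqrt{2353}$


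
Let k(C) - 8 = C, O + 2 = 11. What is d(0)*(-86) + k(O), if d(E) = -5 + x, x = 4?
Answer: 103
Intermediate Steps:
O = 9 (O = -2 + 11 = 9)
d(E) = -1 (d(E) = -5 + 4 = -1)
k(C) = 8 + C
d(0)*(-86) + k(O) = -1*(-86) + (8 + 9) = 86 + 17 = 103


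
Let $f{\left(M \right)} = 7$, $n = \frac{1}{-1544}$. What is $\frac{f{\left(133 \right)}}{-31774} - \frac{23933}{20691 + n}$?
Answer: $- \frac{1174354015569}{1015080895922} \approx -1.1569$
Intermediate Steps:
$n = - \frac{1}{1544} \approx -0.00064767$
$\frac{f{\left(133 \right)}}{-31774} - \frac{23933}{20691 + n} = \frac{7}{-31774} - \frac{23933}{20691 - \frac{1}{1544}} = 7 \left(- \frac{1}{31774}\right) - \frac{23933}{\frac{31946903}{1544}} = - \frac{7}{31774} - \frac{36952552}{31946903} = - \frac{1174354015569}{1015080895922}$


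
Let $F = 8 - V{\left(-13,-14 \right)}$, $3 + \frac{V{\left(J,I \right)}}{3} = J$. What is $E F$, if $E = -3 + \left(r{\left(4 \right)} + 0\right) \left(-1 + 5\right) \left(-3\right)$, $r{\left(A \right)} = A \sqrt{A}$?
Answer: $-5544$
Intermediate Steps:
$V{\left(J,I \right)} = -9 + 3 J$
$r{\left(A \right)} = A^{\frac{3}{2}}$
$F = 56$ ($F = 8 - \left(-9 + 3 \left(-13\right)\right) = 8 - \left(-9 - 39\right) = 8 - -48 = 8 + 48 = 56$)
$E = -99$ ($E = -3 + \left(4^{\frac{3}{2}} + 0\right) \left(-1 + 5\right) \left(-3\right) = -3 + \left(8 + 0\right) 4 \left(-3\right) = -3 + 8 \cdot 4 \left(-3\right) = -3 + 32 \left(-3\right) = -3 - 96 = -99$)
$E F = \left(-99\right) 56 = -5544$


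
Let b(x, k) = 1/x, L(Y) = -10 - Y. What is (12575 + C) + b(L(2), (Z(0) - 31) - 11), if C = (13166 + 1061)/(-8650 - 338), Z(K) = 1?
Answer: 9417427/749 ≈ 12573.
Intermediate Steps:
C = -14227/8988 (C = 14227/(-8988) = 14227*(-1/8988) = -14227/8988 ≈ -1.5829)
(12575 + C) + b(L(2), (Z(0) - 31) - 11) = (12575 - 14227/8988) + 1/(-10 - 1*2) = 113009873/8988 + 1/(-10 - 2) = 113009873/8988 + 1/(-12) = 113009873/8988 - 1/12 = 9417427/749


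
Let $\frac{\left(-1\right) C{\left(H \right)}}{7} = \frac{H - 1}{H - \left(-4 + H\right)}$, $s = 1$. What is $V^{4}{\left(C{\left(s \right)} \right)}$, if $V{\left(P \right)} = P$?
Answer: $0$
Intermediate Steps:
$C{\left(H \right)} = \frac{7}{4} - \frac{7 H}{4}$ ($C{\left(H \right)} = - 7 \frac{H - 1}{H - \left(-4 + H\right)} = - 7 \frac{-1 + H}{4} = - 7 \left(-1 + H\right) \frac{1}{4} = - 7 \left(- \frac{1}{4} + \frac{H}{4}\right) = \frac{7}{4} - \frac{7 H}{4}$)
$V^{4}{\left(C{\left(s \right)} \right)} = \left(\frac{7}{4} - \frac{7}{4}\right)^{4} = 0^{4} = 0$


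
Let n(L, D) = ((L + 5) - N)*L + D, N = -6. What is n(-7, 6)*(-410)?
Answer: 9020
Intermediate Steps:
n(L, D) = D + L*(11 + L) (n(L, D) = ((L + 5) - 1*(-6))*L + D = ((5 + L) + 6)*L + D = (11 + L)*L + D = L*(11 + L) + D = D + L*(11 + L))
n(-7, 6)*(-410) = (6 + (-7)**2 + 11*(-7))*(-410) = (6 + 49 - 77)*(-410) = -22*(-410) = 9020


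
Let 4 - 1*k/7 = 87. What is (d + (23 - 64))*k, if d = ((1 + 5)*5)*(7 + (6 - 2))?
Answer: -167909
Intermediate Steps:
k = -581 (k = 28 - 7*87 = 28 - 609 = -581)
d = 330 (d = (6*5)*(7 + 4) = 30*11 = 330)
(d + (23 - 64))*k = (330 + (23 - 64))*(-581) = (330 - 41)*(-581) = 289*(-581) = -167909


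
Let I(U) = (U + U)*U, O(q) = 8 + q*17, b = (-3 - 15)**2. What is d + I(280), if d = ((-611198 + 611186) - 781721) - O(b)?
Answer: -630449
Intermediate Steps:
b = 324 (b = (-18)**2 = 324)
O(q) = 8 + 17*q
I(U) = 2*U**2 (I(U) = (2*U)*U = 2*U**2)
d = -787249 (d = ((-611198 + 611186) - 781721) - (8 + 17*324) = (-12 - 781721) - (8 + 5508) = -781733 - 1*5516 = -781733 - 5516 = -787249)
d + I(280) = -787249 + 2*280**2 = -787249 + 2*78400 = -787249 + 156800 = -630449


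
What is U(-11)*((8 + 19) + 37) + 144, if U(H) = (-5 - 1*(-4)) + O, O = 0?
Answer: 80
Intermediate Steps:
U(H) = -1 (U(H) = (-5 - 1*(-4)) + 0 = (-5 + 4) + 0 = -1 + 0 = -1)
U(-11)*((8 + 19) + 37) + 144 = -((8 + 19) + 37) + 144 = -(27 + 37) + 144 = -1*64 + 144 = -64 + 144 = 80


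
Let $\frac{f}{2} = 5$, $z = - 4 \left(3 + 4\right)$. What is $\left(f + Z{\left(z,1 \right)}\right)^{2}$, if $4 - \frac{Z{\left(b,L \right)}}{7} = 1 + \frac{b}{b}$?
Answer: $576$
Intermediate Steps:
$z = -28$ ($z = \left(-4\right) 7 = -28$)
$Z{\left(b,L \right)} = 14$ ($Z{\left(b,L \right)} = 28 - 7 \left(1 + \frac{b}{b}\right) = 28 - 7 \left(1 + 1\right) = 28 - 14 = 14$)
$f = 10$ ($f = 2 \cdot 5 = 10$)
$\left(f + Z{\left(z,1 \right)}\right)^{2} = \left(10 + 14\right)^{2} = 24^{2} = 576$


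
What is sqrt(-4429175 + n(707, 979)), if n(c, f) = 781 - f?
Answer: I*sqrt(4429373) ≈ 2104.6*I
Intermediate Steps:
sqrt(-4429175 + n(707, 979)) = sqrt(-4429175 + (781 - 1*979)) = sqrt(-4429175 + (781 - 979)) = sqrt(-4429175 - 198) = sqrt(-4429373) = I*sqrt(4429373)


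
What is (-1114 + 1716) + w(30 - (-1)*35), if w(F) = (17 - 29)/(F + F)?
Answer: 39124/65 ≈ 601.91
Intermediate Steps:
w(F) = -6/F (w(F) = -12*1/(2*F) = -6/F)
(-1114 + 1716) + w(30 - (-1)*35) = (-1114 + 1716) - 6/(30 - (-1)*35) = 602 - 6/(30 - 1*(-35)) = 602 - 6/(30 + 35) = 602 - 6/65 = 39124/65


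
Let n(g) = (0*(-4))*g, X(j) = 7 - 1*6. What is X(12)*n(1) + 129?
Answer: 129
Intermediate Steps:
X(j) = 1 (X(j) = 7 - 6 = 1)
n(g) = 0 (n(g) = 0*g = 0)
X(12)*n(1) + 129 = 1*0 + 129 = 0 + 129 = 129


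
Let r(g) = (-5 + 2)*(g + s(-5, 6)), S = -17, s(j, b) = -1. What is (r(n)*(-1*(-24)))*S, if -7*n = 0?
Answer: -1224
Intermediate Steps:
n = 0 (n = -⅐*0 = 0)
r(g) = 3 - 3*g (r(g) = (-5 + 2)*(g - 1) = -3*(-1 + g) = 3 - 3*g)
(r(n)*(-1*(-24)))*S = ((3 - 3*0)*(-1*(-24)))*(-17) = ((3 + 0)*24)*(-17) = (3*24)*(-17) = 72*(-17) = -1224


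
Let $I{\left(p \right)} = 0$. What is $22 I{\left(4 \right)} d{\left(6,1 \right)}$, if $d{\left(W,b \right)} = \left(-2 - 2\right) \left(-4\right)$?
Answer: $0$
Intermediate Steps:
$d{\left(W,b \right)} = 16$ ($d{\left(W,b \right)} = \left(-4\right) \left(-4\right) = 16$)
$22 I{\left(4 \right)} d{\left(6,1 \right)} = 22 \cdot 0 \cdot 16 = 0 \cdot 16 = 0$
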